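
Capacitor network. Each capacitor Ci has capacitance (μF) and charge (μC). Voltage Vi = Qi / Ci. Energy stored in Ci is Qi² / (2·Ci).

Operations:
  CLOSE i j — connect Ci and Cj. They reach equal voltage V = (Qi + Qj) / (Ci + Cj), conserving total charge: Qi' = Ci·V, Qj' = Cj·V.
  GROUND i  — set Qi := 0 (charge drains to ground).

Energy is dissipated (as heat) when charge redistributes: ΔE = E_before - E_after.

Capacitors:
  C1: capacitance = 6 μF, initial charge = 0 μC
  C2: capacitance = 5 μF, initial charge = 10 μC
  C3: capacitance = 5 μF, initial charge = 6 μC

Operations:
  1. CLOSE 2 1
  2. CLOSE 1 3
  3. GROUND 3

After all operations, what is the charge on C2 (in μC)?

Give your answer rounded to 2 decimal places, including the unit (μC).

Initial: C1(6μF, Q=0μC, V=0.00V), C2(5μF, Q=10μC, V=2.00V), C3(5μF, Q=6μC, V=1.20V)
Op 1: CLOSE 2-1: Q_total=10.00, C_total=11.00, V=0.91; Q2=4.55, Q1=5.45; dissipated=5.455
Op 2: CLOSE 1-3: Q_total=11.45, C_total=11.00, V=1.04; Q1=6.25, Q3=5.21; dissipated=0.115
Op 3: GROUND 3: Q3=0; energy lost=2.711
Final charges: Q1=6.25, Q2=4.55, Q3=0.00

Answer: 4.55 μC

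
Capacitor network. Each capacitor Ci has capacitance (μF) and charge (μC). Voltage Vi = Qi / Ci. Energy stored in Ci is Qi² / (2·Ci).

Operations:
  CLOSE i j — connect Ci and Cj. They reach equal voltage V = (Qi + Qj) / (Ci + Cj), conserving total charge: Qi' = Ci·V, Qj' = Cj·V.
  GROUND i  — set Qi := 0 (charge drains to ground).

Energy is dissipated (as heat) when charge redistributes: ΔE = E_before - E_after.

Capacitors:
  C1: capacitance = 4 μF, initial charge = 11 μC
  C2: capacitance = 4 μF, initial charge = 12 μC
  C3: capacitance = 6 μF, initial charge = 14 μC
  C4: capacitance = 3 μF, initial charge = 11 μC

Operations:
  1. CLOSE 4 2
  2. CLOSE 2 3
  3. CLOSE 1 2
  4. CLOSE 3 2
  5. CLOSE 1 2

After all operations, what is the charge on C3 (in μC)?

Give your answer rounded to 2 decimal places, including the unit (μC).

Initial: C1(4μF, Q=11μC, V=2.75V), C2(4μF, Q=12μC, V=3.00V), C3(6μF, Q=14μC, V=2.33V), C4(3μF, Q=11μC, V=3.67V)
Op 1: CLOSE 4-2: Q_total=23.00, C_total=7.00, V=3.29; Q4=9.86, Q2=13.14; dissipated=0.381
Op 2: CLOSE 2-3: Q_total=27.14, C_total=10.00, V=2.71; Q2=10.86, Q3=16.29; dissipated=1.088
Op 3: CLOSE 1-2: Q_total=21.86, C_total=8.00, V=2.73; Q1=10.93, Q2=10.93; dissipated=0.001
Op 4: CLOSE 3-2: Q_total=27.21, C_total=10.00, V=2.72; Q3=16.33, Q2=10.89; dissipated=0.000
Op 5: CLOSE 1-2: Q_total=21.81, C_total=8.00, V=2.73; Q1=10.91, Q2=10.91; dissipated=0.000
Final charges: Q1=10.91, Q2=10.91, Q3=16.33, Q4=9.86

Answer: 16.33 μC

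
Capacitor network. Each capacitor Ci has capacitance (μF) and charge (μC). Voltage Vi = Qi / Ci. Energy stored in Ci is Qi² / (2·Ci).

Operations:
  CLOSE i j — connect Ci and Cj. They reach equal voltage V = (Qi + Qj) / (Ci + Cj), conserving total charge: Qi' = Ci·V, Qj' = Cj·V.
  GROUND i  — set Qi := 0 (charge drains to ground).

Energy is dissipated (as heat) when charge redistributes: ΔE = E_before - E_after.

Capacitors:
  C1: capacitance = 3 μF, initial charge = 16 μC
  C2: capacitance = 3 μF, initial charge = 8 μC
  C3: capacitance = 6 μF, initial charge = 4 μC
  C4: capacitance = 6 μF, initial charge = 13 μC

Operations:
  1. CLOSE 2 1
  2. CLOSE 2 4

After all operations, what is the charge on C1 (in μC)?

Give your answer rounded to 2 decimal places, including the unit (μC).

Initial: C1(3μF, Q=16μC, V=5.33V), C2(3μF, Q=8μC, V=2.67V), C3(6μF, Q=4μC, V=0.67V), C4(6μF, Q=13μC, V=2.17V)
Op 1: CLOSE 2-1: Q_total=24.00, C_total=6.00, V=4.00; Q2=12.00, Q1=12.00; dissipated=5.333
Op 2: CLOSE 2-4: Q_total=25.00, C_total=9.00, V=2.78; Q2=8.33, Q4=16.67; dissipated=3.361
Final charges: Q1=12.00, Q2=8.33, Q3=4.00, Q4=16.67

Answer: 12.00 μC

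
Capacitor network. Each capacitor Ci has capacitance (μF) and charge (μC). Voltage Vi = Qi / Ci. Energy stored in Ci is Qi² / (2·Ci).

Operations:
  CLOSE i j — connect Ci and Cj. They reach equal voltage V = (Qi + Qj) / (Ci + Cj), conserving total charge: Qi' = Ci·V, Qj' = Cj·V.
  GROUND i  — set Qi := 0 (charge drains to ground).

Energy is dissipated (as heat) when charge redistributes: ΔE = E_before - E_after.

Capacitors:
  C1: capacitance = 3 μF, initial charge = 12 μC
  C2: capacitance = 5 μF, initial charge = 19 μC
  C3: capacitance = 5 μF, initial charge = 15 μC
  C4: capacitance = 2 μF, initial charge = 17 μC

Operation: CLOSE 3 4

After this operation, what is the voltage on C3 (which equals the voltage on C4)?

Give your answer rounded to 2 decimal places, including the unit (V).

Initial: C1(3μF, Q=12μC, V=4.00V), C2(5μF, Q=19μC, V=3.80V), C3(5μF, Q=15μC, V=3.00V), C4(2μF, Q=17μC, V=8.50V)
Op 1: CLOSE 3-4: Q_total=32.00, C_total=7.00, V=4.57; Q3=22.86, Q4=9.14; dissipated=21.607

Answer: 4.57 V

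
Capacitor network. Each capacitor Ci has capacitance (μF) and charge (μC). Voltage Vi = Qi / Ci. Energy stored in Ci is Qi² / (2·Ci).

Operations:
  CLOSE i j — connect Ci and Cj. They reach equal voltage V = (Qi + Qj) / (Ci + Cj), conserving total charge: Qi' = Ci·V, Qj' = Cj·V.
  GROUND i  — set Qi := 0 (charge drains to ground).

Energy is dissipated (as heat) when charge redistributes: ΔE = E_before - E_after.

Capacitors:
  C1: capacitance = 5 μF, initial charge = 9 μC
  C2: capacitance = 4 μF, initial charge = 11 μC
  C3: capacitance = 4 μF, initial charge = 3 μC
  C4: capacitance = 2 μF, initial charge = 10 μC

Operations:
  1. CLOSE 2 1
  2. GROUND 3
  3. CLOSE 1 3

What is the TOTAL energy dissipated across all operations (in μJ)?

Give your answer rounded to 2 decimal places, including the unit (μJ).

Initial: C1(5μF, Q=9μC, V=1.80V), C2(4μF, Q=11μC, V=2.75V), C3(4μF, Q=3μC, V=0.75V), C4(2μF, Q=10μC, V=5.00V)
Op 1: CLOSE 2-1: Q_total=20.00, C_total=9.00, V=2.22; Q2=8.89, Q1=11.11; dissipated=1.003
Op 2: GROUND 3: Q3=0; energy lost=1.125
Op 3: CLOSE 1-3: Q_total=11.11, C_total=9.00, V=1.23; Q1=6.17, Q3=4.94; dissipated=5.487
Total dissipated: 7.615 μJ

Answer: 7.61 μJ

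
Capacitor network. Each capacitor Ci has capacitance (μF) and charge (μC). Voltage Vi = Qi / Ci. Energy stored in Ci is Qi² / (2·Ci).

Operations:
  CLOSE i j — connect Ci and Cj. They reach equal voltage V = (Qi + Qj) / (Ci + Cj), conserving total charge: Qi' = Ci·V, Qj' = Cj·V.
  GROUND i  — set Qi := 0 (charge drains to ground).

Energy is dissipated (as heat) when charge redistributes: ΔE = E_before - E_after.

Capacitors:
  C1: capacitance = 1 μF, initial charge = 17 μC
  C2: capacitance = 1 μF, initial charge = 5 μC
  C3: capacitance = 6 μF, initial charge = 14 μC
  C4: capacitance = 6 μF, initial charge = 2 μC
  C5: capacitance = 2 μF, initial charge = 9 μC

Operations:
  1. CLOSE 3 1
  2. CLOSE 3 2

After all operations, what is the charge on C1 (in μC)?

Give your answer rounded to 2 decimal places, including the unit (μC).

Initial: C1(1μF, Q=17μC, V=17.00V), C2(1μF, Q=5μC, V=5.00V), C3(6μF, Q=14μC, V=2.33V), C4(6μF, Q=2μC, V=0.33V), C5(2μF, Q=9μC, V=4.50V)
Op 1: CLOSE 3-1: Q_total=31.00, C_total=7.00, V=4.43; Q3=26.57, Q1=4.43; dissipated=92.190
Op 2: CLOSE 3-2: Q_total=31.57, C_total=7.00, V=4.51; Q3=27.06, Q2=4.51; dissipated=0.140
Final charges: Q1=4.43, Q2=4.51, Q3=27.06, Q4=2.00, Q5=9.00

Answer: 4.43 μC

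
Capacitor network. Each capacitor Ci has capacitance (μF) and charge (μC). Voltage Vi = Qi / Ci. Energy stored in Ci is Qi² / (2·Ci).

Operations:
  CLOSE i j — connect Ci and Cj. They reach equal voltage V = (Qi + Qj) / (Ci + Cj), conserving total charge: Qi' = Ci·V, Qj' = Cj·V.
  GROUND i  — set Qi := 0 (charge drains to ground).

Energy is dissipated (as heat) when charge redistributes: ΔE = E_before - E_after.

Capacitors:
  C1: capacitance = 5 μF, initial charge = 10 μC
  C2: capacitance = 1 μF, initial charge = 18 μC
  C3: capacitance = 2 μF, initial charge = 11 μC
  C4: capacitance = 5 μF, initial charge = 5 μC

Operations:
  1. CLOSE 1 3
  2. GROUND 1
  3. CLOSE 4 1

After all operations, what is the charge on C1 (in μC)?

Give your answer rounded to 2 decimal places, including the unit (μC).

Answer: 2.50 μC

Derivation:
Initial: C1(5μF, Q=10μC, V=2.00V), C2(1μF, Q=18μC, V=18.00V), C3(2μF, Q=11μC, V=5.50V), C4(5μF, Q=5μC, V=1.00V)
Op 1: CLOSE 1-3: Q_total=21.00, C_total=7.00, V=3.00; Q1=15.00, Q3=6.00; dissipated=8.750
Op 2: GROUND 1: Q1=0; energy lost=22.500
Op 3: CLOSE 4-1: Q_total=5.00, C_total=10.00, V=0.50; Q4=2.50, Q1=2.50; dissipated=1.250
Final charges: Q1=2.50, Q2=18.00, Q3=6.00, Q4=2.50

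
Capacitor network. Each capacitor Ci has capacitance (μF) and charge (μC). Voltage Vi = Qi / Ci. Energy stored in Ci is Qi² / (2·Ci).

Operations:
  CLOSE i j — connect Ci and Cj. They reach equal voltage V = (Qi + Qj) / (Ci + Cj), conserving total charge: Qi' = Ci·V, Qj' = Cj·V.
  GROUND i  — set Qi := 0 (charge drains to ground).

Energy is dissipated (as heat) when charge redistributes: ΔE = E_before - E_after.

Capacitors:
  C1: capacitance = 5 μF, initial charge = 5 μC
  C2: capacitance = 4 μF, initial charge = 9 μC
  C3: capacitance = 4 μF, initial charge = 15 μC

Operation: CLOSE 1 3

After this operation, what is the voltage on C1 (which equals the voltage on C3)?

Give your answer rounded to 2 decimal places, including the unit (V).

Answer: 2.22 V

Derivation:
Initial: C1(5μF, Q=5μC, V=1.00V), C2(4μF, Q=9μC, V=2.25V), C3(4μF, Q=15μC, V=3.75V)
Op 1: CLOSE 1-3: Q_total=20.00, C_total=9.00, V=2.22; Q1=11.11, Q3=8.89; dissipated=8.403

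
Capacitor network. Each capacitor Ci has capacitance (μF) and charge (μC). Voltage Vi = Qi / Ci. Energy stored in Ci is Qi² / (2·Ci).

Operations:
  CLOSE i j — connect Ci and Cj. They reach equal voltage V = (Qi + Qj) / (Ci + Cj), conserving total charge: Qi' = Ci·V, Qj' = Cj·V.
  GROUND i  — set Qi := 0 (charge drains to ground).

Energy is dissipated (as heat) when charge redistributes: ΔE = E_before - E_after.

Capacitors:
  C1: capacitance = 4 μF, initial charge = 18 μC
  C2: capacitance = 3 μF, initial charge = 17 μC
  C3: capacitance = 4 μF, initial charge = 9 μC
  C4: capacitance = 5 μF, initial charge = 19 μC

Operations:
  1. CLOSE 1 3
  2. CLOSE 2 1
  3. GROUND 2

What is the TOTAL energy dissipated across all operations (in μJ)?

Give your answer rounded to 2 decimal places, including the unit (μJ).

Initial: C1(4μF, Q=18μC, V=4.50V), C2(3μF, Q=17μC, V=5.67V), C3(4μF, Q=9μC, V=2.25V), C4(5μF, Q=19μC, V=3.80V)
Op 1: CLOSE 1-3: Q_total=27.00, C_total=8.00, V=3.38; Q1=13.50, Q3=13.50; dissipated=5.062
Op 2: CLOSE 2-1: Q_total=30.50, C_total=7.00, V=4.36; Q2=13.07, Q1=17.43; dissipated=4.501
Op 3: GROUND 2: Q2=0; energy lost=28.477
Total dissipated: 38.041 μJ

Answer: 38.04 μJ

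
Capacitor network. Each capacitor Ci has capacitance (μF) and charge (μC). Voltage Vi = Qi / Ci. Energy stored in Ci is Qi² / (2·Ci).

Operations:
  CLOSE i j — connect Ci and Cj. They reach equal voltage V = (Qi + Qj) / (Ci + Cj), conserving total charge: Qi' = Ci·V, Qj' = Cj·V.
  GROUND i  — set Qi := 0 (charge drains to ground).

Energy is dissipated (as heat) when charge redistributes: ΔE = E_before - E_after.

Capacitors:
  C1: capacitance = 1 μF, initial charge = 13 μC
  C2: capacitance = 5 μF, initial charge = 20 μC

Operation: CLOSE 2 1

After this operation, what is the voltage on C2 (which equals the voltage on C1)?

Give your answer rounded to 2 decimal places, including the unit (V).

Initial: C1(1μF, Q=13μC, V=13.00V), C2(5μF, Q=20μC, V=4.00V)
Op 1: CLOSE 2-1: Q_total=33.00, C_total=6.00, V=5.50; Q2=27.50, Q1=5.50; dissipated=33.750

Answer: 5.50 V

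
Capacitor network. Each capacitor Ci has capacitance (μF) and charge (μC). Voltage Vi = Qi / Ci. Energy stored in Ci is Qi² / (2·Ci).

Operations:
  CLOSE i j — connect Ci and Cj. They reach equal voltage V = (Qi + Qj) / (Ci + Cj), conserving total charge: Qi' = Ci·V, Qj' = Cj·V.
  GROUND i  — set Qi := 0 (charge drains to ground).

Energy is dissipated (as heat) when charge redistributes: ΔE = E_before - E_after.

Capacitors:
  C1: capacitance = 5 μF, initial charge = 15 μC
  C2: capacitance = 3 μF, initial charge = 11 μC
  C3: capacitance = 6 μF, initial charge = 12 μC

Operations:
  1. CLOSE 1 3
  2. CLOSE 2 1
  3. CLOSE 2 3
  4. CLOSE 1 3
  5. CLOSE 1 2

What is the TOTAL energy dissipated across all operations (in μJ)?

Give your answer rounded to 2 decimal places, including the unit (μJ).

Answer: 3.09 μJ

Derivation:
Initial: C1(5μF, Q=15μC, V=3.00V), C2(3μF, Q=11μC, V=3.67V), C3(6μF, Q=12μC, V=2.00V)
Op 1: CLOSE 1-3: Q_total=27.00, C_total=11.00, V=2.45; Q1=12.27, Q3=14.73; dissipated=1.364
Op 2: CLOSE 2-1: Q_total=23.27, C_total=8.00, V=2.91; Q2=8.73, Q1=14.55; dissipated=1.377
Op 3: CLOSE 2-3: Q_total=23.45, C_total=9.00, V=2.61; Q2=7.82, Q3=15.64; dissipated=0.207
Op 4: CLOSE 1-3: Q_total=30.18, C_total=11.00, V=2.74; Q1=13.72, Q3=16.46; dissipated=0.125
Op 5: CLOSE 1-2: Q_total=21.54, C_total=8.00, V=2.69; Q1=13.46, Q2=8.08; dissipated=0.018
Total dissipated: 3.091 μJ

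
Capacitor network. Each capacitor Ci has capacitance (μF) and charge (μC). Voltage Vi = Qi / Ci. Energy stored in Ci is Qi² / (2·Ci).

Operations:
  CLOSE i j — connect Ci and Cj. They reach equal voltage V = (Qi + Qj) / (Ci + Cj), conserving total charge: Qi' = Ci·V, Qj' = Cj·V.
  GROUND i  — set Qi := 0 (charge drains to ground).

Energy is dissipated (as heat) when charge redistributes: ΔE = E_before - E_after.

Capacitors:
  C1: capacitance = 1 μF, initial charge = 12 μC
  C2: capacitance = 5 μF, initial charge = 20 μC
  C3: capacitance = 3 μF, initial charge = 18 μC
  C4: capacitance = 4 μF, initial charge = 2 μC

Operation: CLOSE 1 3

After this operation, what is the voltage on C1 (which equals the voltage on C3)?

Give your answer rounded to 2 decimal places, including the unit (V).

Initial: C1(1μF, Q=12μC, V=12.00V), C2(5μF, Q=20μC, V=4.00V), C3(3μF, Q=18μC, V=6.00V), C4(4μF, Q=2μC, V=0.50V)
Op 1: CLOSE 1-3: Q_total=30.00, C_total=4.00, V=7.50; Q1=7.50, Q3=22.50; dissipated=13.500

Answer: 7.50 V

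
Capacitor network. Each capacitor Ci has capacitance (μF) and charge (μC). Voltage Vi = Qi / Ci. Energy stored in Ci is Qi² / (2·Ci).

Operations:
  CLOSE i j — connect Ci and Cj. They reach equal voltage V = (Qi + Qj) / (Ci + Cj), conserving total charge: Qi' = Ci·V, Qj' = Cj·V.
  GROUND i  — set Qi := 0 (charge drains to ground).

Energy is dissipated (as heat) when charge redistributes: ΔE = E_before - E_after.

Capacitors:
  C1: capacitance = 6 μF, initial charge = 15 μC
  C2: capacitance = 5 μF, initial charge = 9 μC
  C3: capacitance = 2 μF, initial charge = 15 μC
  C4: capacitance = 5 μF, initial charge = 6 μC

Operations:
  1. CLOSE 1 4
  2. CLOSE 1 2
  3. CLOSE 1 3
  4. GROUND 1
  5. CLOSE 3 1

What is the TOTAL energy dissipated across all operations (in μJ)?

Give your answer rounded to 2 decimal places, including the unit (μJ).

Answer: 66.27 μJ

Derivation:
Initial: C1(6μF, Q=15μC, V=2.50V), C2(5μF, Q=9μC, V=1.80V), C3(2μF, Q=15μC, V=7.50V), C4(5μF, Q=6μC, V=1.20V)
Op 1: CLOSE 1-4: Q_total=21.00, C_total=11.00, V=1.91; Q1=11.45, Q4=9.55; dissipated=2.305
Op 2: CLOSE 1-2: Q_total=20.45, C_total=11.00, V=1.86; Q1=11.16, Q2=9.30; dissipated=0.016
Op 3: CLOSE 1-3: Q_total=26.16, C_total=8.00, V=3.27; Q1=19.62, Q3=6.54; dissipated=23.861
Op 4: GROUND 1: Q1=0; energy lost=32.071
Op 5: CLOSE 3-1: Q_total=6.54, C_total=8.00, V=0.82; Q3=1.63, Q1=4.90; dissipated=8.018
Total dissipated: 66.271 μJ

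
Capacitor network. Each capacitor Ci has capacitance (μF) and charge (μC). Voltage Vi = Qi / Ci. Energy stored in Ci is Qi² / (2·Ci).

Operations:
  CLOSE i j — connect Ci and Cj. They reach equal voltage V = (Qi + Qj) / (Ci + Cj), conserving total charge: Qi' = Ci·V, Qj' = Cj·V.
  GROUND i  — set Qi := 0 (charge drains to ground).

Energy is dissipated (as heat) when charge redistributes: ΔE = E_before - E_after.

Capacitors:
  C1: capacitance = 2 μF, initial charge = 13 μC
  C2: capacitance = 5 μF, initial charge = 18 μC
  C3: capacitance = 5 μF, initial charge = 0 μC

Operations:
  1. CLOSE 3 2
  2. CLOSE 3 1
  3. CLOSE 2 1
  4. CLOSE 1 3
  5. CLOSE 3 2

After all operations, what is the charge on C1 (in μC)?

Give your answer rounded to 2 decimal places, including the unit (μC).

Answer: 5.74 μC

Derivation:
Initial: C1(2μF, Q=13μC, V=6.50V), C2(5μF, Q=18μC, V=3.60V), C3(5μF, Q=0μC, V=0.00V)
Op 1: CLOSE 3-2: Q_total=18.00, C_total=10.00, V=1.80; Q3=9.00, Q2=9.00; dissipated=16.200
Op 2: CLOSE 3-1: Q_total=22.00, C_total=7.00, V=3.14; Q3=15.71, Q1=6.29; dissipated=15.779
Op 3: CLOSE 2-1: Q_total=15.29, C_total=7.00, V=2.18; Q2=10.92, Q1=4.37; dissipated=1.288
Op 4: CLOSE 1-3: Q_total=20.08, C_total=7.00, V=2.87; Q1=5.74, Q3=14.34; dissipated=0.657
Op 5: CLOSE 3-2: Q_total=25.26, C_total=10.00, V=2.53; Q3=12.63, Q2=12.63; dissipated=0.587
Final charges: Q1=5.74, Q2=12.63, Q3=12.63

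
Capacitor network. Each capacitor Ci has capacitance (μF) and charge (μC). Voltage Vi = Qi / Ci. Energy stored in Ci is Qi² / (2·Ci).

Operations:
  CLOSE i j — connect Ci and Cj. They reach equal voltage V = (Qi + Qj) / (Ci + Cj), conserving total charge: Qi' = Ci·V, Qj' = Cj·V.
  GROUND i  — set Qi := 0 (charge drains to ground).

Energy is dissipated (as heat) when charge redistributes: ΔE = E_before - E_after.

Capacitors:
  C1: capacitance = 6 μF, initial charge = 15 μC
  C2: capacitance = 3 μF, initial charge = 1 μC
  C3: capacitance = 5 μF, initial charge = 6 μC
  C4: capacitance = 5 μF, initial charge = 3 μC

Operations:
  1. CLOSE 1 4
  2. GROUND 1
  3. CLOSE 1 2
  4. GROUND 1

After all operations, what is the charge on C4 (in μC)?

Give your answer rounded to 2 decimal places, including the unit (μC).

Initial: C1(6μF, Q=15μC, V=2.50V), C2(3μF, Q=1μC, V=0.33V), C3(5μF, Q=6μC, V=1.20V), C4(5μF, Q=3μC, V=0.60V)
Op 1: CLOSE 1-4: Q_total=18.00, C_total=11.00, V=1.64; Q1=9.82, Q4=8.18; dissipated=4.923
Op 2: GROUND 1: Q1=0; energy lost=8.033
Op 3: CLOSE 1-2: Q_total=1.00, C_total=9.00, V=0.11; Q1=0.67, Q2=0.33; dissipated=0.111
Op 4: GROUND 1: Q1=0; energy lost=0.037
Final charges: Q1=0.00, Q2=0.33, Q3=6.00, Q4=8.18

Answer: 8.18 μC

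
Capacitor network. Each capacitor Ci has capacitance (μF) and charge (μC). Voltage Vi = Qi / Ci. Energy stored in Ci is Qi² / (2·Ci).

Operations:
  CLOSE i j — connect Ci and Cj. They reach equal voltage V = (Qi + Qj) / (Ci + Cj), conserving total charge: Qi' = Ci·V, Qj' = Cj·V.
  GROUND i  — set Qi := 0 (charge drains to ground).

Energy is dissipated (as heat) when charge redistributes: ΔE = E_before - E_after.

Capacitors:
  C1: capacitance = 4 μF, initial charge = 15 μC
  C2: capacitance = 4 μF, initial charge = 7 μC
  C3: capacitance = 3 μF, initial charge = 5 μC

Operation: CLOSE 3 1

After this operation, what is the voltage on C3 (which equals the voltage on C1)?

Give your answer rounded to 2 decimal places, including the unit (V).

Initial: C1(4μF, Q=15μC, V=3.75V), C2(4μF, Q=7μC, V=1.75V), C3(3μF, Q=5μC, V=1.67V)
Op 1: CLOSE 3-1: Q_total=20.00, C_total=7.00, V=2.86; Q3=8.57, Q1=11.43; dissipated=3.720

Answer: 2.86 V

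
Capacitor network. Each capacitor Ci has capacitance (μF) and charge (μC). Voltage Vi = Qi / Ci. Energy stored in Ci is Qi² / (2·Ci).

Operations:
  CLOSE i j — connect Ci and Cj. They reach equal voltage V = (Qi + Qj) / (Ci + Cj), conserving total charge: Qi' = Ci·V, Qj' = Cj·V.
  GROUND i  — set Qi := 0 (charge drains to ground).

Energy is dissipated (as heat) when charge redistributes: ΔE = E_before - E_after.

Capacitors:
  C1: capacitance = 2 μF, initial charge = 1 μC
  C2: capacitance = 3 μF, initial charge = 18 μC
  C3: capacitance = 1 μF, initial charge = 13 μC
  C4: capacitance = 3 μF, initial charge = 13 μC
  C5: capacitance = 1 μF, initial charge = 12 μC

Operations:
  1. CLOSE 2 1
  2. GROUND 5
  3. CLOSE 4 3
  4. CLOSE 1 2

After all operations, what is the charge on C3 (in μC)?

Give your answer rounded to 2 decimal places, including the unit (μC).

Answer: 6.50 μC

Derivation:
Initial: C1(2μF, Q=1μC, V=0.50V), C2(3μF, Q=18μC, V=6.00V), C3(1μF, Q=13μC, V=13.00V), C4(3μF, Q=13μC, V=4.33V), C5(1μF, Q=12μC, V=12.00V)
Op 1: CLOSE 2-1: Q_total=19.00, C_total=5.00, V=3.80; Q2=11.40, Q1=7.60; dissipated=18.150
Op 2: GROUND 5: Q5=0; energy lost=72.000
Op 3: CLOSE 4-3: Q_total=26.00, C_total=4.00, V=6.50; Q4=19.50, Q3=6.50; dissipated=28.167
Op 4: CLOSE 1-2: Q_total=19.00, C_total=5.00, V=3.80; Q1=7.60, Q2=11.40; dissipated=0.000
Final charges: Q1=7.60, Q2=11.40, Q3=6.50, Q4=19.50, Q5=0.00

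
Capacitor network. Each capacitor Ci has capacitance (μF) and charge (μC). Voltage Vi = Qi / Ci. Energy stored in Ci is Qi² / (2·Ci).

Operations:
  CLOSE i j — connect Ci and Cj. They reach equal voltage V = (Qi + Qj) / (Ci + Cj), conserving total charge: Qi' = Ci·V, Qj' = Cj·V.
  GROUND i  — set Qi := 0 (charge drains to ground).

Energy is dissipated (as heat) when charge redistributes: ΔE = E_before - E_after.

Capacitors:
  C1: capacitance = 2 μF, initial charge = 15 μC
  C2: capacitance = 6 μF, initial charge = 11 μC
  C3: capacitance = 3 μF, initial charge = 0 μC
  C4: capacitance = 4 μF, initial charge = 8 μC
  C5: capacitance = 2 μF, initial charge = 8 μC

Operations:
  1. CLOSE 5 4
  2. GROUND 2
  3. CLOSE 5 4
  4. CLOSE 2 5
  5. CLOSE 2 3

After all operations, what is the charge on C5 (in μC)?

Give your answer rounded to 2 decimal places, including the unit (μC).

Initial: C1(2μF, Q=15μC, V=7.50V), C2(6μF, Q=11μC, V=1.83V), C3(3μF, Q=0μC, V=0.00V), C4(4μF, Q=8μC, V=2.00V), C5(2μF, Q=8μC, V=4.00V)
Op 1: CLOSE 5-4: Q_total=16.00, C_total=6.00, V=2.67; Q5=5.33, Q4=10.67; dissipated=2.667
Op 2: GROUND 2: Q2=0; energy lost=10.083
Op 3: CLOSE 5-4: Q_total=16.00, C_total=6.00, V=2.67; Q5=5.33, Q4=10.67; dissipated=0.000
Op 4: CLOSE 2-5: Q_total=5.33, C_total=8.00, V=0.67; Q2=4.00, Q5=1.33; dissipated=5.333
Op 5: CLOSE 2-3: Q_total=4.00, C_total=9.00, V=0.44; Q2=2.67, Q3=1.33; dissipated=0.444
Final charges: Q1=15.00, Q2=2.67, Q3=1.33, Q4=10.67, Q5=1.33

Answer: 1.33 μC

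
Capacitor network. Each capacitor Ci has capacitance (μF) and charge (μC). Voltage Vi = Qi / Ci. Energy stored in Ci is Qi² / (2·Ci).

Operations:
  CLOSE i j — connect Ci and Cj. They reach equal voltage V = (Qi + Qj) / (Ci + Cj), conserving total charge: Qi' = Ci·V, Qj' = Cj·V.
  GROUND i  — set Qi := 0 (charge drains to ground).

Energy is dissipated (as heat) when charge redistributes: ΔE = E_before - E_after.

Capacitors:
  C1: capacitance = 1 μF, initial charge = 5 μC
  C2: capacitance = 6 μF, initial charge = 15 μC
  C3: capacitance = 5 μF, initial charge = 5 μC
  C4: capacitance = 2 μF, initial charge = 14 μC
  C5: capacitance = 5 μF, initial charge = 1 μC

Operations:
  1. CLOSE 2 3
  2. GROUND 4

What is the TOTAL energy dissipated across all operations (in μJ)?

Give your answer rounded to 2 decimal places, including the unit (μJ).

Answer: 52.07 μJ

Derivation:
Initial: C1(1μF, Q=5μC, V=5.00V), C2(6μF, Q=15μC, V=2.50V), C3(5μF, Q=5μC, V=1.00V), C4(2μF, Q=14μC, V=7.00V), C5(5μF, Q=1μC, V=0.20V)
Op 1: CLOSE 2-3: Q_total=20.00, C_total=11.00, V=1.82; Q2=10.91, Q3=9.09; dissipated=3.068
Op 2: GROUND 4: Q4=0; energy lost=49.000
Total dissipated: 52.068 μJ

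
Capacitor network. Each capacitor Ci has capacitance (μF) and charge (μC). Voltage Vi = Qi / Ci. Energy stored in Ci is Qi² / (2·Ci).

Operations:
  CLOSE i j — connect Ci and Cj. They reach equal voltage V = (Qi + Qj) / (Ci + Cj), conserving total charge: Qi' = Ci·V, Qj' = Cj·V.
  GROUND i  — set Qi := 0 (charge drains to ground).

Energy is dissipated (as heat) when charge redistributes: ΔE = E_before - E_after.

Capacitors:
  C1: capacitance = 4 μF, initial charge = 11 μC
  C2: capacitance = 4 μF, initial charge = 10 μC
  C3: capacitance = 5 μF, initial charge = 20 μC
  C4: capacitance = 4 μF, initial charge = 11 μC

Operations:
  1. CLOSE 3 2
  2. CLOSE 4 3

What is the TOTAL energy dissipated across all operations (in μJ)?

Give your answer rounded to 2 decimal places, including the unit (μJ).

Initial: C1(4μF, Q=11μC, V=2.75V), C2(4μF, Q=10μC, V=2.50V), C3(5μF, Q=20μC, V=4.00V), C4(4μF, Q=11μC, V=2.75V)
Op 1: CLOSE 3-2: Q_total=30.00, C_total=9.00, V=3.33; Q3=16.67, Q2=13.33; dissipated=2.500
Op 2: CLOSE 4-3: Q_total=27.67, C_total=9.00, V=3.07; Q4=12.30, Q3=15.37; dissipated=0.378
Total dissipated: 2.878 μJ

Answer: 2.88 μJ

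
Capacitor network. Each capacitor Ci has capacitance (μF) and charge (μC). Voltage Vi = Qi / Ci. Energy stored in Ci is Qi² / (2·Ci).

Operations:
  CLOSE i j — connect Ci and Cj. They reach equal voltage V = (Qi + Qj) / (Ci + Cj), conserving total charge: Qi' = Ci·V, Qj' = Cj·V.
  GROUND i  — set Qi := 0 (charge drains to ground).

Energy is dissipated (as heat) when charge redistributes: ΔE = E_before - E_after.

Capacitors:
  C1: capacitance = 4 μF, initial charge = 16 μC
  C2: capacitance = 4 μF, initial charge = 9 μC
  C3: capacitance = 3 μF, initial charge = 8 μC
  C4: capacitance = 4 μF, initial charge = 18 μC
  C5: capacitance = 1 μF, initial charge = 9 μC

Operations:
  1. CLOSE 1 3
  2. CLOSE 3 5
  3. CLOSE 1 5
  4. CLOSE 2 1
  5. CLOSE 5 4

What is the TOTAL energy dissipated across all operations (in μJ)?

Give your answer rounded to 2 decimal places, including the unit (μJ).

Initial: C1(4μF, Q=16μC, V=4.00V), C2(4μF, Q=9μC, V=2.25V), C3(3μF, Q=8μC, V=2.67V), C4(4μF, Q=18μC, V=4.50V), C5(1μF, Q=9μC, V=9.00V)
Op 1: CLOSE 1-3: Q_total=24.00, C_total=7.00, V=3.43; Q1=13.71, Q3=10.29; dissipated=1.524
Op 2: CLOSE 3-5: Q_total=19.29, C_total=4.00, V=4.82; Q3=14.46, Q5=4.82; dissipated=11.640
Op 3: CLOSE 1-5: Q_total=18.54, C_total=5.00, V=3.71; Q1=14.83, Q5=3.71; dissipated=0.776
Op 4: CLOSE 2-1: Q_total=23.83, C_total=8.00, V=2.98; Q2=11.91, Q1=11.91; dissipated=2.123
Op 5: CLOSE 5-4: Q_total=21.71, C_total=5.00, V=4.34; Q5=4.34, Q4=17.37; dissipated=0.251
Total dissipated: 16.315 μJ

Answer: 16.31 μJ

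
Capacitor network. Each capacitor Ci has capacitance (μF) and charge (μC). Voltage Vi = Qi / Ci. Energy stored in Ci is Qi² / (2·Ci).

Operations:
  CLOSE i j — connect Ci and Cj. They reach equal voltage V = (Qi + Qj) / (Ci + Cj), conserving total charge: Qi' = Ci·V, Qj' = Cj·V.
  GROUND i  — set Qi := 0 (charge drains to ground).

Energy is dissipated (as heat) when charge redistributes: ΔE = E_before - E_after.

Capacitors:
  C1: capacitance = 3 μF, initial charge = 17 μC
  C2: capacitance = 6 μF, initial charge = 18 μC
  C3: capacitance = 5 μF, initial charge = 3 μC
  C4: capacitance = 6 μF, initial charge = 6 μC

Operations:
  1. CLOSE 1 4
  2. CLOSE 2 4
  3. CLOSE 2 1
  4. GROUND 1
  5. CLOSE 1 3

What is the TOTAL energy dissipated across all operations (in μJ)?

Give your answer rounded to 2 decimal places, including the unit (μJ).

Answer: 33.43 μJ

Derivation:
Initial: C1(3μF, Q=17μC, V=5.67V), C2(6μF, Q=18μC, V=3.00V), C3(5μF, Q=3μC, V=0.60V), C4(6μF, Q=6μC, V=1.00V)
Op 1: CLOSE 1-4: Q_total=23.00, C_total=9.00, V=2.56; Q1=7.67, Q4=15.33; dissipated=21.778
Op 2: CLOSE 2-4: Q_total=33.33, C_total=12.00, V=2.78; Q2=16.67, Q4=16.67; dissipated=0.296
Op 3: CLOSE 2-1: Q_total=24.33, C_total=9.00, V=2.70; Q2=16.22, Q1=8.11; dissipated=0.049
Op 4: GROUND 1: Q1=0; energy lost=10.965
Op 5: CLOSE 1-3: Q_total=3.00, C_total=8.00, V=0.38; Q1=1.12, Q3=1.88; dissipated=0.338
Total dissipated: 33.426 μJ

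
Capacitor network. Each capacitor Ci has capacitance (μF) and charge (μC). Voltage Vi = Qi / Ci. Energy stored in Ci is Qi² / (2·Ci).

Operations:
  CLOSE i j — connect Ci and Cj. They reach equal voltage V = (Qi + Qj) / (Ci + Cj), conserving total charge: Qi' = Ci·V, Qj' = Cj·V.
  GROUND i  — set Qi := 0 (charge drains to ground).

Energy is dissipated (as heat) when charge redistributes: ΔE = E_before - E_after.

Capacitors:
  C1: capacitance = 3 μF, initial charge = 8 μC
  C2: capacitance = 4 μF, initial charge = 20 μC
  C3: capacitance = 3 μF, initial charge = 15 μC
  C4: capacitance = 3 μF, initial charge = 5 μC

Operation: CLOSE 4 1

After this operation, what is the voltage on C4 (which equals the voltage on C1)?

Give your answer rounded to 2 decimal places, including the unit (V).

Initial: C1(3μF, Q=8μC, V=2.67V), C2(4μF, Q=20μC, V=5.00V), C3(3μF, Q=15μC, V=5.00V), C4(3μF, Q=5μC, V=1.67V)
Op 1: CLOSE 4-1: Q_total=13.00, C_total=6.00, V=2.17; Q4=6.50, Q1=6.50; dissipated=0.750

Answer: 2.17 V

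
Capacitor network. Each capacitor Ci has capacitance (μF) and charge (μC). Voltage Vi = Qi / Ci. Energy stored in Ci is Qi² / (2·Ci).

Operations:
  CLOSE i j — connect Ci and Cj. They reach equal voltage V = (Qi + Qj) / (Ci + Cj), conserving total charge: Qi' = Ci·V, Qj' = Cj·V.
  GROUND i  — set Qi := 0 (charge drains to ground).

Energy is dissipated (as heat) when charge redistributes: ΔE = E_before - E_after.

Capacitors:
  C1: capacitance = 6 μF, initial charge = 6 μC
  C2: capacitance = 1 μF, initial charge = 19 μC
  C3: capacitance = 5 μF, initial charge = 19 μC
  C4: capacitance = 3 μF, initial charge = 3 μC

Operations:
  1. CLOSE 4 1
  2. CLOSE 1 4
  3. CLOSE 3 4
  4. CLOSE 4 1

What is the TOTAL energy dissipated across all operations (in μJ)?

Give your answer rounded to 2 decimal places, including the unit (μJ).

Initial: C1(6μF, Q=6μC, V=1.00V), C2(1μF, Q=19μC, V=19.00V), C3(5μF, Q=19μC, V=3.80V), C4(3μF, Q=3μC, V=1.00V)
Op 1: CLOSE 4-1: Q_total=9.00, C_total=9.00, V=1.00; Q4=3.00, Q1=6.00; dissipated=0.000
Op 2: CLOSE 1-4: Q_total=9.00, C_total=9.00, V=1.00; Q1=6.00, Q4=3.00; dissipated=0.000
Op 3: CLOSE 3-4: Q_total=22.00, C_total=8.00, V=2.75; Q3=13.75, Q4=8.25; dissipated=7.350
Op 4: CLOSE 4-1: Q_total=14.25, C_total=9.00, V=1.58; Q4=4.75, Q1=9.50; dissipated=3.062
Total dissipated: 10.412 μJ

Answer: 10.41 μJ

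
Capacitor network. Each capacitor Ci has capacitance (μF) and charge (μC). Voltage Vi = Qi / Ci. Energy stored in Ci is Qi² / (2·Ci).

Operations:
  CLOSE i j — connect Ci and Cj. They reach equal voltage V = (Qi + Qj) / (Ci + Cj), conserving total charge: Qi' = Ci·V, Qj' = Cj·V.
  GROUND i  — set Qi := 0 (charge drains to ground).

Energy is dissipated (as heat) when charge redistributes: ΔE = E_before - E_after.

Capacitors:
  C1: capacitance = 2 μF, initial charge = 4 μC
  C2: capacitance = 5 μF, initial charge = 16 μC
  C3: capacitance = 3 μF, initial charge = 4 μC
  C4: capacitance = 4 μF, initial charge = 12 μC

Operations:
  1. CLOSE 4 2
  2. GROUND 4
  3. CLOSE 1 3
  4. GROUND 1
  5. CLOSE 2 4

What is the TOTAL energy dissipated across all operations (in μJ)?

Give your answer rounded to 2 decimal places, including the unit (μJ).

Answer: 32.98 μJ

Derivation:
Initial: C1(2μF, Q=4μC, V=2.00V), C2(5μF, Q=16μC, V=3.20V), C3(3μF, Q=4μC, V=1.33V), C4(4μF, Q=12μC, V=3.00V)
Op 1: CLOSE 4-2: Q_total=28.00, C_total=9.00, V=3.11; Q4=12.44, Q2=15.56; dissipated=0.044
Op 2: GROUND 4: Q4=0; energy lost=19.358
Op 3: CLOSE 1-3: Q_total=8.00, C_total=5.00, V=1.60; Q1=3.20, Q3=4.80; dissipated=0.267
Op 4: GROUND 1: Q1=0; energy lost=2.560
Op 5: CLOSE 2-4: Q_total=15.56, C_total=9.00, V=1.73; Q2=8.64, Q4=6.91; dissipated=10.754
Total dissipated: 32.984 μJ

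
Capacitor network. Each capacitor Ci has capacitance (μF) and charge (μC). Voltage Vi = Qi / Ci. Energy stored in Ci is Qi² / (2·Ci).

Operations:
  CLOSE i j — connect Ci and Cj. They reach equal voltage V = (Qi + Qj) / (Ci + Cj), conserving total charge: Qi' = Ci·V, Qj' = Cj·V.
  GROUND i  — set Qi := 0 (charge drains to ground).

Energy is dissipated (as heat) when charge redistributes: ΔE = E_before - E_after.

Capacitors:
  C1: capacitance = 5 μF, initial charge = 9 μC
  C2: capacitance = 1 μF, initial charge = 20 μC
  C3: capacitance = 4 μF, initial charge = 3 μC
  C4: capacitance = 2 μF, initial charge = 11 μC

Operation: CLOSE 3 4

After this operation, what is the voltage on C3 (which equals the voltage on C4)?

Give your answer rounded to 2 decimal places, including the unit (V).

Initial: C1(5μF, Q=9μC, V=1.80V), C2(1μF, Q=20μC, V=20.00V), C3(4μF, Q=3μC, V=0.75V), C4(2μF, Q=11μC, V=5.50V)
Op 1: CLOSE 3-4: Q_total=14.00, C_total=6.00, V=2.33; Q3=9.33, Q4=4.67; dissipated=15.042

Answer: 2.33 V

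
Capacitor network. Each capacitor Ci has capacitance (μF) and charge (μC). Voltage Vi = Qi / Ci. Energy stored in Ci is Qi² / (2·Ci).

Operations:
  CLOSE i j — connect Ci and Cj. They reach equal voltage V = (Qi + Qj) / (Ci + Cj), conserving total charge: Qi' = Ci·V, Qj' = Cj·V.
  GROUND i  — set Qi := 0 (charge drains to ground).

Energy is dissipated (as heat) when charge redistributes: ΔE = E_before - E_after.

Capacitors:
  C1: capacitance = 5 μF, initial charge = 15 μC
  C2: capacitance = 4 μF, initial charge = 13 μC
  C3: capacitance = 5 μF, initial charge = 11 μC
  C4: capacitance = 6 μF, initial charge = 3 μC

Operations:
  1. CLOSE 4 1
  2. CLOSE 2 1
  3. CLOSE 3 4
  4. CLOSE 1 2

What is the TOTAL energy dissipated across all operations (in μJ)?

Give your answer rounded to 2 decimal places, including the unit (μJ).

Initial: C1(5μF, Q=15μC, V=3.00V), C2(4μF, Q=13μC, V=3.25V), C3(5μF, Q=11μC, V=2.20V), C4(6μF, Q=3μC, V=0.50V)
Op 1: CLOSE 4-1: Q_total=18.00, C_total=11.00, V=1.64; Q4=9.82, Q1=8.18; dissipated=8.523
Op 2: CLOSE 2-1: Q_total=21.18, C_total=9.00, V=2.35; Q2=9.41, Q1=11.77; dissipated=2.893
Op 3: CLOSE 3-4: Q_total=20.82, C_total=11.00, V=1.89; Q3=9.46, Q4=11.36; dissipated=0.433
Op 4: CLOSE 1-2: Q_total=21.18, C_total=9.00, V=2.35; Q1=11.77, Q2=9.41; dissipated=0.000
Total dissipated: 11.849 μJ

Answer: 11.85 μJ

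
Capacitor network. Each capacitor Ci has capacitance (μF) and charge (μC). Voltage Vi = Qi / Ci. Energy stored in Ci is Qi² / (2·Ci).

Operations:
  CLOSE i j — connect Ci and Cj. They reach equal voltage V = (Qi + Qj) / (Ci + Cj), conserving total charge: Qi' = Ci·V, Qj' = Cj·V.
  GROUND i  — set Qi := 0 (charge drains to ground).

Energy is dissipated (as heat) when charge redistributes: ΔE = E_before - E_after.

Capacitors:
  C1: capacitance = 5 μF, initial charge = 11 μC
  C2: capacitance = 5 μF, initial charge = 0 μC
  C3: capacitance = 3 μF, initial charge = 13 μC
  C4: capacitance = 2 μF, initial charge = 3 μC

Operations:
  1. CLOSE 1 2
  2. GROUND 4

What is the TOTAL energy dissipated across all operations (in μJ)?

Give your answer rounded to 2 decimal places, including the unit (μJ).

Initial: C1(5μF, Q=11μC, V=2.20V), C2(5μF, Q=0μC, V=0.00V), C3(3μF, Q=13μC, V=4.33V), C4(2μF, Q=3μC, V=1.50V)
Op 1: CLOSE 1-2: Q_total=11.00, C_total=10.00, V=1.10; Q1=5.50, Q2=5.50; dissipated=6.050
Op 2: GROUND 4: Q4=0; energy lost=2.250
Total dissipated: 8.300 μJ

Answer: 8.30 μJ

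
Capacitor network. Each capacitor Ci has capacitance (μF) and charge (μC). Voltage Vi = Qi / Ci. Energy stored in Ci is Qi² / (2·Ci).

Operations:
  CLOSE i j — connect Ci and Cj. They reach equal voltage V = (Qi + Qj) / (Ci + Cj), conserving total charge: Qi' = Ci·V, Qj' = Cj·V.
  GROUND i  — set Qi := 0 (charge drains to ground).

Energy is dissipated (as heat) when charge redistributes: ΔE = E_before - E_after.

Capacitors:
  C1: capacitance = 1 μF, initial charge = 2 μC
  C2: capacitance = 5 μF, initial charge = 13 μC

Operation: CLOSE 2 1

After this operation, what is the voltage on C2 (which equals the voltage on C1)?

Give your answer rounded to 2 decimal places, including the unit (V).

Initial: C1(1μF, Q=2μC, V=2.00V), C2(5μF, Q=13μC, V=2.60V)
Op 1: CLOSE 2-1: Q_total=15.00, C_total=6.00, V=2.50; Q2=12.50, Q1=2.50; dissipated=0.150

Answer: 2.50 V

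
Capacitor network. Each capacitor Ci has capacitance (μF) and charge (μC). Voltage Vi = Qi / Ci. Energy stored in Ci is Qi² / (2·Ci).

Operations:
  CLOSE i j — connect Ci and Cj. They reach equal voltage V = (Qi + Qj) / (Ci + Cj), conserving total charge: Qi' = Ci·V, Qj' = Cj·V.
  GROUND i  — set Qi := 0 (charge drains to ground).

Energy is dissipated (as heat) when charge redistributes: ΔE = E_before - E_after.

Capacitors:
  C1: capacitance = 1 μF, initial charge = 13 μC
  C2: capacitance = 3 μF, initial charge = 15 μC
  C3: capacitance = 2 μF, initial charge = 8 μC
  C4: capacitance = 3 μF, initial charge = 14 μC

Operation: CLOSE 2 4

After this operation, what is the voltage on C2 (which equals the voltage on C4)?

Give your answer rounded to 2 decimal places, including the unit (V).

Answer: 4.83 V

Derivation:
Initial: C1(1μF, Q=13μC, V=13.00V), C2(3μF, Q=15μC, V=5.00V), C3(2μF, Q=8μC, V=4.00V), C4(3μF, Q=14μC, V=4.67V)
Op 1: CLOSE 2-4: Q_total=29.00, C_total=6.00, V=4.83; Q2=14.50, Q4=14.50; dissipated=0.083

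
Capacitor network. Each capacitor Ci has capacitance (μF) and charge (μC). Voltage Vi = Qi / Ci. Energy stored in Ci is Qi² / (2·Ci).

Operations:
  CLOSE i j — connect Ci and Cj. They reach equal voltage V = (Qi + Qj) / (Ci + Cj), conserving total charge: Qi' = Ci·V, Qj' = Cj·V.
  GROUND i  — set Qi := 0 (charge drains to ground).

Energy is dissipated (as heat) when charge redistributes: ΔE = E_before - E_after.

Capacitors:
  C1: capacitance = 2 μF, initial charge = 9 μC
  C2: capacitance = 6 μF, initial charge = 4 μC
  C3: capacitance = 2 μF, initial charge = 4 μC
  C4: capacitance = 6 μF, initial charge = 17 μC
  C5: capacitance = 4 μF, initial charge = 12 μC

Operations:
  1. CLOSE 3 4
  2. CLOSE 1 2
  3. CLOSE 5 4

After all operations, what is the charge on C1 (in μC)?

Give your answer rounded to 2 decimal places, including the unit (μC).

Initial: C1(2μF, Q=9μC, V=4.50V), C2(6μF, Q=4μC, V=0.67V), C3(2μF, Q=4μC, V=2.00V), C4(6μF, Q=17μC, V=2.83V), C5(4μF, Q=12μC, V=3.00V)
Op 1: CLOSE 3-4: Q_total=21.00, C_total=8.00, V=2.62; Q3=5.25, Q4=15.75; dissipated=0.521
Op 2: CLOSE 1-2: Q_total=13.00, C_total=8.00, V=1.62; Q1=3.25, Q2=9.75; dissipated=11.021
Op 3: CLOSE 5-4: Q_total=27.75, C_total=10.00, V=2.77; Q5=11.10, Q4=16.65; dissipated=0.169
Final charges: Q1=3.25, Q2=9.75, Q3=5.25, Q4=16.65, Q5=11.10

Answer: 3.25 μC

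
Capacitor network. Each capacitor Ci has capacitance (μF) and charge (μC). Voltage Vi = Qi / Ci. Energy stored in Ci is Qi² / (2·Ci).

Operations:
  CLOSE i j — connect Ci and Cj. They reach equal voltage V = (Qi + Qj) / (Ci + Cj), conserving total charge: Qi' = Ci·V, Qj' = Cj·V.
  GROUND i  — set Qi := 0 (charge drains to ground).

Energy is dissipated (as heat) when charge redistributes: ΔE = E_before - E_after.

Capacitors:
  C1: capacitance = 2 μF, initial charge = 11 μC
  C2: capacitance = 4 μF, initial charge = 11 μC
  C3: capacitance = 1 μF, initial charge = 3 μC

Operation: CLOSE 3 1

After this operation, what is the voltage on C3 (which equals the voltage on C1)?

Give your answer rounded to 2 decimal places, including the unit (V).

Answer: 4.67 V

Derivation:
Initial: C1(2μF, Q=11μC, V=5.50V), C2(4μF, Q=11μC, V=2.75V), C3(1μF, Q=3μC, V=3.00V)
Op 1: CLOSE 3-1: Q_total=14.00, C_total=3.00, V=4.67; Q3=4.67, Q1=9.33; dissipated=2.083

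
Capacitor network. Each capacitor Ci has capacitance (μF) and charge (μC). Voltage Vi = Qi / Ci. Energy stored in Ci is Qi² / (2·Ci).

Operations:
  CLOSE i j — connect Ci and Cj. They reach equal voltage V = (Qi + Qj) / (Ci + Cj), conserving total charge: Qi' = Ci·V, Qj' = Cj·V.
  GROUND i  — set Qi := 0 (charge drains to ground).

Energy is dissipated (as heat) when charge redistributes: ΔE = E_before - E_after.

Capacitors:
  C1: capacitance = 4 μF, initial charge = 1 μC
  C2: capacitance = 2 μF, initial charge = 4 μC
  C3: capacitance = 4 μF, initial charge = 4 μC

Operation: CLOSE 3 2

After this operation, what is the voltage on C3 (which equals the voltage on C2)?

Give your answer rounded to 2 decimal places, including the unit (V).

Answer: 1.33 V

Derivation:
Initial: C1(4μF, Q=1μC, V=0.25V), C2(2μF, Q=4μC, V=2.00V), C3(4μF, Q=4μC, V=1.00V)
Op 1: CLOSE 3-2: Q_total=8.00, C_total=6.00, V=1.33; Q3=5.33, Q2=2.67; dissipated=0.667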